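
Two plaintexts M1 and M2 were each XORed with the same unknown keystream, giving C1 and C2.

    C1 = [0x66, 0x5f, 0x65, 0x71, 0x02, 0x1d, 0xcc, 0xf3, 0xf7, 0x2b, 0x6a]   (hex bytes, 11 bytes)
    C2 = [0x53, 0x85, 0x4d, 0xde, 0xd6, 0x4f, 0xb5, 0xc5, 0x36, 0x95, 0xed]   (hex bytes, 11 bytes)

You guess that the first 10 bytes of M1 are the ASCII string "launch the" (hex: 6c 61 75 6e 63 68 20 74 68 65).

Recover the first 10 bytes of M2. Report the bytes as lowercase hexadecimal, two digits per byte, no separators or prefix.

First, C1 ⊕ C2 = (M1 ⊕ K) ⊕ (M2 ⊕ K) = M1 ⊕ M2, so the key drops out. Then M2 = (M1 ⊕ M2) ⊕ M1 over the first 10 bytes.
byte 0: (66 ⊕ 53) ⊕ 6c = 35 ⊕ 6c = 59
byte 1: (5f ⊕ 85) ⊕ 61 = da ⊕ 61 = bb
byte 2: (65 ⊕ 4d) ⊕ 75 = 28 ⊕ 75 = 5d
byte 3: (71 ⊕ de) ⊕ 6e = af ⊕ 6e = c1
byte 4: (02 ⊕ d6) ⊕ 63 = d4 ⊕ 63 = b7
byte 5: (1d ⊕ 4f) ⊕ 68 = 52 ⊕ 68 = 3a
byte 6: (cc ⊕ b5) ⊕ 20 = 79 ⊕ 20 = 59
byte 7: (f3 ⊕ c5) ⊕ 74 = 36 ⊕ 74 = 42
byte 8: (f7 ⊕ 36) ⊕ 68 = c1 ⊕ 68 = a9
byte 9: (2b ⊕ 95) ⊕ 65 = be ⊕ 65 = db

59bb5dc1b73a5942a9db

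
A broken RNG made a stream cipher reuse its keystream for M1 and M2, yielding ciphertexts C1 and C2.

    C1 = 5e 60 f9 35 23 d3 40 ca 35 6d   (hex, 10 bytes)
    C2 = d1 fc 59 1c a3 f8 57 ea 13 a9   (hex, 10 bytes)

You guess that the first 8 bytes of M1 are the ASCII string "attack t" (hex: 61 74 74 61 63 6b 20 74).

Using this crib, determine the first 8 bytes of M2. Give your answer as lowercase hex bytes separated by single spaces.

First, C1 ⊕ C2 = (M1 ⊕ K) ⊕ (M2 ⊕ K) = M1 ⊕ M2, so the key drops out. Then M2 = (M1 ⊕ M2) ⊕ M1 over the first 8 bytes.
byte 0: (5e ^ d1) ^ 61 = 8f ^ 61 = ee
byte 1: (60 ^ fc) ^ 74 = 9c ^ 74 = e8
byte 2: (f9 ^ 59) ^ 74 = a0 ^ 74 = d4
byte 3: (35 ^ 1c) ^ 61 = 29 ^ 61 = 48
byte 4: (23 ^ a3) ^ 63 = 80 ^ 63 = e3
byte 5: (d3 ^ f8) ^ 6b = 2b ^ 6b = 40
byte 6: (40 ^ 57) ^ 20 = 17 ^ 20 = 37
byte 7: (ca ^ ea) ^ 74 = 20 ^ 74 = 54

ee e8 d4 48 e3 40 37 54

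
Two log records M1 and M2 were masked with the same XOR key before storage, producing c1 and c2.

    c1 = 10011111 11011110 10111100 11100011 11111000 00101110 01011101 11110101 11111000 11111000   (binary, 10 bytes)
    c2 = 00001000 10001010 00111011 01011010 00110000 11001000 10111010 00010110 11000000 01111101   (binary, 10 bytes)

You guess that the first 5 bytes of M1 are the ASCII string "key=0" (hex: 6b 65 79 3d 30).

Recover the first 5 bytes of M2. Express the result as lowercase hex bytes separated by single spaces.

fc 31 fe 84 f8

First, c1 ⊕ c2 = (M1 ⊕ K) ⊕ (M2 ⊕ K) = M1 ⊕ M2, so the key drops out. Then M2 = (M1 ⊕ M2) ⊕ M1 over the first 5 bytes.
byte 0: (9f ^ 08) ^ 6b = 97 ^ 6b = fc
byte 1: (de ^ 8a) ^ 65 = 54 ^ 65 = 31
byte 2: (bc ^ 3b) ^ 79 = 87 ^ 79 = fe
byte 3: (e3 ^ 5a) ^ 3d = b9 ^ 3d = 84
byte 4: (f8 ^ 30) ^ 30 = c8 ^ 30 = f8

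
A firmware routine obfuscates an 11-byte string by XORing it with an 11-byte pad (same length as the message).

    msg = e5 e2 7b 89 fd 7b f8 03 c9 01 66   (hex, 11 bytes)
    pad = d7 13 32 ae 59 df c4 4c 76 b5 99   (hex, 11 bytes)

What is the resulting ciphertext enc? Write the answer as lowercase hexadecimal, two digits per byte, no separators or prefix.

XOR is its own inverse, so applying the key byte-wise gives the result directly.
11100101 XOR 11010111 = 00110010
11100010 XOR 00010011 = 11110001
01111011 XOR 00110010 = 01001001
10001001 XOR 10101110 = 00100111
11111101 XOR 01011001 = 10100100
01111011 XOR 11011111 = 10100100
11111000 XOR 11000100 = 00111100
00000011 XOR 01001100 = 01001111
11001001 XOR 01110110 = 10111111
00000001 XOR 10110101 = 10110100
01100110 XOR 10011001 = 11111111

32f14927a4a43c4fbfb4ff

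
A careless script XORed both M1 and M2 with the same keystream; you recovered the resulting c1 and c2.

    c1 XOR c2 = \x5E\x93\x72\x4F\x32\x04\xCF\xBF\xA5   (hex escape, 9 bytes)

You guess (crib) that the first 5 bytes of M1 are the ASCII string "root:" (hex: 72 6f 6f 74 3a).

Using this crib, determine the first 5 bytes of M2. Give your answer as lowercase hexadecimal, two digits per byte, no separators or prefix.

Since c1 ⊕ c2 = M1 ⊕ M2, XORing with the guessed M1 bytes yields the corresponding M2 bytes: M2 = (c1 ⊕ c2) ⊕ M1.
byte 0: 01011110 ^ 01110010 = 00101100
byte 1: 10010011 ^ 01101111 = 11111100
byte 2: 01110010 ^ 01101111 = 00011101
byte 3: 01001111 ^ 01110100 = 00111011
byte 4: 00110010 ^ 00111010 = 00001000

2cfc1d3b08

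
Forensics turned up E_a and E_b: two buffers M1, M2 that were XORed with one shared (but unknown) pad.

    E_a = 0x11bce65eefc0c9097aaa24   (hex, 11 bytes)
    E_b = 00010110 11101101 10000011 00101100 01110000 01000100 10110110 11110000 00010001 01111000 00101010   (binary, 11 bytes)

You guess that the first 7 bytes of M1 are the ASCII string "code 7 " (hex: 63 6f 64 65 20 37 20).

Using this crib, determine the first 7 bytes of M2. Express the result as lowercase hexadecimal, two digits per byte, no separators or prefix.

643e0117bfb35f

First, E_a ⊕ E_b = (M1 ⊕ K) ⊕ (M2 ⊕ K) = M1 ⊕ M2, so the key drops out. Then M2 = (M1 ⊕ M2) ⊕ M1 over the first 7 bytes.
byte 0: (11 XOR 16) XOR 63 = 07 XOR 63 = 64
byte 1: (bc XOR ed) XOR 6f = 51 XOR 6f = 3e
byte 2: (e6 XOR 83) XOR 64 = 65 XOR 64 = 01
byte 3: (5e XOR 2c) XOR 65 = 72 XOR 65 = 17
byte 4: (ef XOR 70) XOR 20 = 9f XOR 20 = bf
byte 5: (c0 XOR 44) XOR 37 = 84 XOR 37 = b3
byte 6: (c9 XOR b6) XOR 20 = 7f XOR 20 = 5f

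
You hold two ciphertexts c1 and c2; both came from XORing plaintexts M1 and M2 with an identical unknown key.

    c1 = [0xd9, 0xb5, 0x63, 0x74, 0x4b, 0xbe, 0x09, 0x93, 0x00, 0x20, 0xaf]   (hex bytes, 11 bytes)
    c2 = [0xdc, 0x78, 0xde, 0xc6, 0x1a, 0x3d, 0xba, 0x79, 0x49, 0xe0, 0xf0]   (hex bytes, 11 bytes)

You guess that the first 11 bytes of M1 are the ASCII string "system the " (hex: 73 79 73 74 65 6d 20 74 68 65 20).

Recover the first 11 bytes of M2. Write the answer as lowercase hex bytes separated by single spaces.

76 b4 ce c6 34 ee 93 9e 21 a5 7f

First, c1 ⊕ c2 = (M1 ⊕ K) ⊕ (M2 ⊕ K) = M1 ⊕ M2, so the key drops out. Then M2 = (M1 ⊕ M2) ⊕ M1 over the first 11 bytes.
byte 0: (d9 ^ dc) ^ 73 = 05 ^ 73 = 76
byte 1: (b5 ^ 78) ^ 79 = cd ^ 79 = b4
byte 2: (63 ^ de) ^ 73 = bd ^ 73 = ce
byte 3: (74 ^ c6) ^ 74 = b2 ^ 74 = c6
byte 4: (4b ^ 1a) ^ 65 = 51 ^ 65 = 34
byte 5: (be ^ 3d) ^ 6d = 83 ^ 6d = ee
byte 6: (09 ^ ba) ^ 20 = b3 ^ 20 = 93
byte 7: (93 ^ 79) ^ 74 = ea ^ 74 = 9e
byte 8: (00 ^ 49) ^ 68 = 49 ^ 68 = 21
byte 9: (20 ^ e0) ^ 65 = c0 ^ 65 = a5
byte 10: (af ^ f0) ^ 20 = 5f ^ 20 = 7f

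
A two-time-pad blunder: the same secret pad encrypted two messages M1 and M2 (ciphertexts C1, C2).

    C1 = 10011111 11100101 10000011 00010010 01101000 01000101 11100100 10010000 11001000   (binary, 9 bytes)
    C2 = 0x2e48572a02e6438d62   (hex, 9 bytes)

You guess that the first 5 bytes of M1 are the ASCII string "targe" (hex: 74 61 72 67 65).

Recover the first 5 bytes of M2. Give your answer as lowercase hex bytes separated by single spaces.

c5 cc a6 5f 0f

First, C1 ⊕ C2 = (M1 ⊕ K) ⊕ (M2 ⊕ K) = M1 ⊕ M2, so the key drops out. Then M2 = (M1 ⊕ M2) ⊕ M1 over the first 5 bytes.
byte 0: (9f ^ 2e) ^ 74 = b1 ^ 74 = c5
byte 1: (e5 ^ 48) ^ 61 = ad ^ 61 = cc
byte 2: (83 ^ 57) ^ 72 = d4 ^ 72 = a6
byte 3: (12 ^ 2a) ^ 67 = 38 ^ 67 = 5f
byte 4: (68 ^ 02) ^ 65 = 6a ^ 65 = 0f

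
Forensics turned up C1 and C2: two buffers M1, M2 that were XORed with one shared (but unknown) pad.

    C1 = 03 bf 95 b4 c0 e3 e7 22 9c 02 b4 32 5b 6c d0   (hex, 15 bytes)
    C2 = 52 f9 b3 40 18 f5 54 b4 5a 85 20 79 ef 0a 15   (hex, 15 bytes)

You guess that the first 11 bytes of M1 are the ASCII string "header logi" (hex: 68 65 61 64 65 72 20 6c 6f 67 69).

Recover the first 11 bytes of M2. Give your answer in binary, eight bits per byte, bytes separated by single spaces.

First, C1 ⊕ C2 = (M1 ⊕ K) ⊕ (M2 ⊕ K) = M1 ⊕ M2, so the key drops out. Then M2 = (M1 ⊕ M2) ⊕ M1 over the first 11 bytes.
byte 0: (03 ^ 52) ^ 68 = 51 ^ 68 = 39
byte 1: (bf ^ f9) ^ 65 = 46 ^ 65 = 23
byte 2: (95 ^ b3) ^ 61 = 26 ^ 61 = 47
byte 3: (b4 ^ 40) ^ 64 = f4 ^ 64 = 90
byte 4: (c0 ^ 18) ^ 65 = d8 ^ 65 = bd
byte 5: (e3 ^ f5) ^ 72 = 16 ^ 72 = 64
byte 6: (e7 ^ 54) ^ 20 = b3 ^ 20 = 93
byte 7: (22 ^ b4) ^ 6c = 96 ^ 6c = fa
byte 8: (9c ^ 5a) ^ 6f = c6 ^ 6f = a9
byte 9: (02 ^ 85) ^ 67 = 87 ^ 67 = e0
byte 10: (b4 ^ 20) ^ 69 = 94 ^ 69 = fd

00111001 00100011 01000111 10010000 10111101 01100100 10010011 11111010 10101001 11100000 11111101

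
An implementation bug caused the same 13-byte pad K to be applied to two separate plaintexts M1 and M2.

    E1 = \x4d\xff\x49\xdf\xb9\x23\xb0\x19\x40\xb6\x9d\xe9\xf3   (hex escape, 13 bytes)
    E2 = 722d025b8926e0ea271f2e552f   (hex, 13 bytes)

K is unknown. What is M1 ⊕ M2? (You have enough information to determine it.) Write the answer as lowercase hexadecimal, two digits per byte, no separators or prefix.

3fd24b84300550f367a9b3bcdc

E1 ⊕ E2 = (M1 ⊕ K) ⊕ (M2 ⊕ K) = M1 ⊕ M2 — the shared key cancels under XOR.
4d XOR 72 = 3f
ff XOR 2d = d2
49 XOR 02 = 4b
df XOR 5b = 84
b9 XOR 89 = 30
23 XOR 26 = 05
b0 XOR e0 = 50
19 XOR ea = f3
40 XOR 27 = 67
b6 XOR 1f = a9
9d XOR 2e = b3
e9 XOR 55 = bc
f3 XOR 2f = dc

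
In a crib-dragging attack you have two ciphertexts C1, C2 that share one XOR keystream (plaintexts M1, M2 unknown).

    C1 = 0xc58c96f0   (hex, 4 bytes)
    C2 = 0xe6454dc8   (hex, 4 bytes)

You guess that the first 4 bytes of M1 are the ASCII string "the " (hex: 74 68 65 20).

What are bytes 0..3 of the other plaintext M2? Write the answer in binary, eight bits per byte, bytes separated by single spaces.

01010111 10100001 10111110 00011000

First, C1 ⊕ C2 = (M1 ⊕ K) ⊕ (M2 ⊕ K) = M1 ⊕ M2, so the key drops out. Then M2 = (M1 ⊕ M2) ⊕ M1 over the first 4 bytes.
byte 0: (c5 XOR e6) XOR 74 = 23 XOR 74 = 57
byte 1: (8c XOR 45) XOR 68 = c9 XOR 68 = a1
byte 2: (96 XOR 4d) XOR 65 = db XOR 65 = be
byte 3: (f0 XOR c8) XOR 20 = 38 XOR 20 = 18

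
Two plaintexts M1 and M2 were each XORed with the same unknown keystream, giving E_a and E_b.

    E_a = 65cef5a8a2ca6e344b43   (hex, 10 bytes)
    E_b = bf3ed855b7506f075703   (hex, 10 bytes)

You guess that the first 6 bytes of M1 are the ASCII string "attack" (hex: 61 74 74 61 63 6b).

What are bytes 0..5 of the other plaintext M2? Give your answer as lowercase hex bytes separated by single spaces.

First, E_a ⊕ E_b = (M1 ⊕ K) ⊕ (M2 ⊕ K) = M1 ⊕ M2, so the key drops out. Then M2 = (M1 ⊕ M2) ⊕ M1 over the first 6 bytes.
byte 0: (65 xor bf) xor 61 = da xor 61 = bb
byte 1: (ce xor 3e) xor 74 = f0 xor 74 = 84
byte 2: (f5 xor d8) xor 74 = 2d xor 74 = 59
byte 3: (a8 xor 55) xor 61 = fd xor 61 = 9c
byte 4: (a2 xor b7) xor 63 = 15 xor 63 = 76
byte 5: (ca xor 50) xor 6b = 9a xor 6b = f1

bb 84 59 9c 76 f1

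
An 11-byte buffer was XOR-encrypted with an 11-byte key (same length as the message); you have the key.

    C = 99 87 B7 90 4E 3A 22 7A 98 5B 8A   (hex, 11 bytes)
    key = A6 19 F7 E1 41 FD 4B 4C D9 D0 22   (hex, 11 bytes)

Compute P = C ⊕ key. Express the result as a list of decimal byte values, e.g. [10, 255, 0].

[63, 158, 64, 113, 15, 199, 105, 54, 65, 139, 168]

byte 0: 99 xor a6 = 3f
byte 1: 87 xor 19 = 9e
byte 2: b7 xor f7 = 40
byte 3: 90 xor e1 = 71
byte 4: 4e xor 41 = 0f
byte 5: 3a xor fd = c7
byte 6: 22 xor 4b = 69
byte 7: 7a xor 4c = 36
byte 8: 98 xor d9 = 41
byte 9: 5b xor d0 = 8b
byte 10: 8a xor 22 = a8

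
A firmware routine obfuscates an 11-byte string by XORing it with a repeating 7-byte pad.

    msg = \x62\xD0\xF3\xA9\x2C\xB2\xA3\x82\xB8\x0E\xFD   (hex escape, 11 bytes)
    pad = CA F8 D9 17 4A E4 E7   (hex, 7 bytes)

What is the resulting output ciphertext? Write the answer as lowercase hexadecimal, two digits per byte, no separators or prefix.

The 7-byte key repeats, so the effective keystream is ca f8 d9 17 4a e4 e7 ca f8 d9 17.
byte 0: 01100010 ⊕ 11001010 = 10101000
byte 1: 11010000 ⊕ 11111000 = 00101000
byte 2: 11110011 ⊕ 11011001 = 00101010
byte 3: 10101001 ⊕ 00010111 = 10111110
byte 4: 00101100 ⊕ 01001010 = 01100110
byte 5: 10110010 ⊕ 11100100 = 01010110
byte 6: 10100011 ⊕ 11100111 = 01000100
byte 7: 10000010 ⊕ 11001010 = 01001000
byte 8: 10111000 ⊕ 11111000 = 01000000
byte 9: 00001110 ⊕ 11011001 = 11010111
byte 10: 11111101 ⊕ 00010111 = 11101010

a8282abe6656444840d7ea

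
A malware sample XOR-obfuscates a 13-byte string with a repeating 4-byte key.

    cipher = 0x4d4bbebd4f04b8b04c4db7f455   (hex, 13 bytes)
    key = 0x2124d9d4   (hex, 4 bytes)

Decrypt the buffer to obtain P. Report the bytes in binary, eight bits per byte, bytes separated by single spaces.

The 4-byte key repeats, so the effective keystream is 21 24 d9 d4 21 24 d9 d4 21 24 d9 d4 21.
byte 0: 4d XOR 21 = 6c
byte 1: 4b XOR 24 = 6f
byte 2: be XOR d9 = 67
byte 3: bd XOR d4 = 69
byte 4: 4f XOR 21 = 6e
byte 5: 04 XOR 24 = 20
byte 6: b8 XOR d9 = 61
byte 7: b0 XOR d4 = 64
byte 8: 4c XOR 21 = 6d
byte 9: 4d XOR 24 = 69
byte 10: b7 XOR d9 = 6e
byte 11: f4 XOR d4 = 20
byte 12: 55 XOR 21 = 74

01101100 01101111 01100111 01101001 01101110 00100000 01100001 01100100 01101101 01101001 01101110 00100000 01110100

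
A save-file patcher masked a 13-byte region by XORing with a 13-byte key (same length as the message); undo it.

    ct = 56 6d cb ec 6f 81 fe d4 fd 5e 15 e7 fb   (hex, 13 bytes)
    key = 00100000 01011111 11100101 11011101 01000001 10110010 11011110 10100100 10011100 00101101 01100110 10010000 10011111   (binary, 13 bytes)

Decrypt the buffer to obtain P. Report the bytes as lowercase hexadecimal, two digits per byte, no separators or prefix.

byte 0:  86 XOR  32 = 118
byte 1: 109 XOR  95 =  50
byte 2: 203 XOR 229 =  46
byte 3: 236 XOR 221 =  49
byte 4: 111 XOR  65 =  46
byte 5: 129 XOR 178 =  51
byte 6: 254 XOR 222 =  32
byte 7: 212 XOR 164 = 112
byte 8: 253 XOR 156 =  97
byte 9:  94 XOR  45 = 115
byte 10:  21 XOR 102 = 115
byte 11: 231 XOR 144 = 119
byte 12: 251 XOR 159 = 100

76322e312e3320706173737764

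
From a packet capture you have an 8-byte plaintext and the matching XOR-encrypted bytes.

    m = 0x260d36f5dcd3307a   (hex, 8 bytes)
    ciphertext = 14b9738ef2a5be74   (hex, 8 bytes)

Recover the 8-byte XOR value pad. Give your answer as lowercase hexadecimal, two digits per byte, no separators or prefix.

32b4457b2e768e0e

Since ciphertext = m ⊕ pad, XORing both sides with m gives pad = m ⊕ ciphertext.
byte 0: 26 ⊕ 14 = 32
byte 1: 0d ⊕ b9 = b4
byte 2: 36 ⊕ 73 = 45
byte 3: f5 ⊕ 8e = 7b
byte 4: dc ⊕ f2 = 2e
byte 5: d3 ⊕ a5 = 76
byte 6: 30 ⊕ be = 8e
byte 7: 7a ⊕ 74 = 0e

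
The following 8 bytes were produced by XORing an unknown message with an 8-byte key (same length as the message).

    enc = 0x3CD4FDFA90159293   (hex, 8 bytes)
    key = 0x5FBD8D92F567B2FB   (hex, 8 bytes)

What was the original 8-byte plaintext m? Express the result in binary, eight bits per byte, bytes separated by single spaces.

byte 0: 3c ⊕ 5f = 63
byte 1: d4 ⊕ bd = 69
byte 2: fd ⊕ 8d = 70
byte 3: fa ⊕ 92 = 68
byte 4: 90 ⊕ f5 = 65
byte 5: 15 ⊕ 67 = 72
byte 6: 92 ⊕ b2 = 20
byte 7: 93 ⊕ fb = 68

01100011 01101001 01110000 01101000 01100101 01110010 00100000 01101000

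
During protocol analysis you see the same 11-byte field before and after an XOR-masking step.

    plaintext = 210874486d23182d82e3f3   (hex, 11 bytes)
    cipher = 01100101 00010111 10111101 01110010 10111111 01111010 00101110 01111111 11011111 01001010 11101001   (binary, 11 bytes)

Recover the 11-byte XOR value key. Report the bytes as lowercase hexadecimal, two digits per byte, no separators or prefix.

441fc93ad25936525da91a

Since cipher = plaintext ⊕ key, XORing both sides with plaintext gives key = plaintext ⊕ cipher.
21 xor 65 = 44
08 xor 17 = 1f
74 xor bd = c9
48 xor 72 = 3a
6d xor bf = d2
23 xor 7a = 59
18 xor 2e = 36
2d xor 7f = 52
82 xor df = 5d
e3 xor 4a = a9
f3 xor e9 = 1a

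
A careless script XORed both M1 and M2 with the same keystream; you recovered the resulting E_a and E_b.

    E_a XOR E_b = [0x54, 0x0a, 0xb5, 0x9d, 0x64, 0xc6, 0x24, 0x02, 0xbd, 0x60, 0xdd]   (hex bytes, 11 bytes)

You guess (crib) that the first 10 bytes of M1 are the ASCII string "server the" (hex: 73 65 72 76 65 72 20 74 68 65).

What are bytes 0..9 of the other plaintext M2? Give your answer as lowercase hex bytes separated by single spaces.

27 6f c7 eb 01 b4 04 76 d5 05

Since E_a ⊕ E_b = M1 ⊕ M2, XORing with the guessed M1 bytes yields the corresponding M2 bytes: M2 = (E_a ⊕ E_b) ⊕ M1.
byte 0: 54 ⊕ 73 = 27
byte 1: 0a ⊕ 65 = 6f
byte 2: b5 ⊕ 72 = c7
byte 3: 9d ⊕ 76 = eb
byte 4: 64 ⊕ 65 = 01
byte 5: c6 ⊕ 72 = b4
byte 6: 24 ⊕ 20 = 04
byte 7: 02 ⊕ 74 = 76
byte 8: bd ⊕ 68 = d5
byte 9: 60 ⊕ 65 = 05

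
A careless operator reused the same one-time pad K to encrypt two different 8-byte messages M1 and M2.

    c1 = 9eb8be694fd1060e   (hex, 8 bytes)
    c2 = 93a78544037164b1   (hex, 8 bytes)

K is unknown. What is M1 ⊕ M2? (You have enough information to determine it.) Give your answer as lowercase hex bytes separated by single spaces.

0d 1f 3b 2d 4c a0 62 bf

c1 ⊕ c2 = (M1 ⊕ K) ⊕ (M2 ⊕ K) = M1 ⊕ M2 — the shared key cancels under XOR.
byte 0: 9e xor 93 = 0d
byte 1: b8 xor a7 = 1f
byte 2: be xor 85 = 3b
byte 3: 69 xor 44 = 2d
byte 4: 4f xor 03 = 4c
byte 5: d1 xor 71 = a0
byte 6: 06 xor 64 = 62
byte 7: 0e xor b1 = bf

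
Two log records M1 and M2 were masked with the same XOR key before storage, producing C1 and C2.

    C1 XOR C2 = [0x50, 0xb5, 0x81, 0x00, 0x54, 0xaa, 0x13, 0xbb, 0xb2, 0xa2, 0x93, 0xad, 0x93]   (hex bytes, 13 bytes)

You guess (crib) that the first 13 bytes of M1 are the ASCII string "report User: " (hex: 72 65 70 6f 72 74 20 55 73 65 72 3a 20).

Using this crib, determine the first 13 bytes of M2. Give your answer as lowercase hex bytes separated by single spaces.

22 d0 f1 6f 26 de 33 ee c1 c7 e1 97 b3

Since C1 ⊕ C2 = M1 ⊕ M2, XORing with the guessed M1 bytes yields the corresponding M2 bytes: M2 = (C1 ⊕ C2) ⊕ M1.
50 ⊕ 72 = 22
b5 ⊕ 65 = d0
81 ⊕ 70 = f1
00 ⊕ 6f = 6f
54 ⊕ 72 = 26
aa ⊕ 74 = de
13 ⊕ 20 = 33
bb ⊕ 55 = ee
b2 ⊕ 73 = c1
a2 ⊕ 65 = c7
93 ⊕ 72 = e1
ad ⊕ 3a = 97
93 ⊕ 20 = b3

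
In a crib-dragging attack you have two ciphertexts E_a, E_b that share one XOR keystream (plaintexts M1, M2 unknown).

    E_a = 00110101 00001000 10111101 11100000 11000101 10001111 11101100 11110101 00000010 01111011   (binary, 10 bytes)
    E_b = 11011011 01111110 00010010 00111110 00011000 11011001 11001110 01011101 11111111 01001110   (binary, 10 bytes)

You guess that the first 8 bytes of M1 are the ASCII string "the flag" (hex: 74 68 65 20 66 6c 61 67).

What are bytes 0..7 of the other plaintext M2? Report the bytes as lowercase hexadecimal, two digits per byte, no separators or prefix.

9a1ecafebb3a43cf

First, E_a ⊕ E_b = (M1 ⊕ K) ⊕ (M2 ⊕ K) = M1 ⊕ M2, so the key drops out. Then M2 = (M1 ⊕ M2) ⊕ M1 over the first 8 bytes.
byte 0: (35 xor db) xor 74 = ee xor 74 = 9a
byte 1: (08 xor 7e) xor 68 = 76 xor 68 = 1e
byte 2: (bd xor 12) xor 65 = af xor 65 = ca
byte 3: (e0 xor 3e) xor 20 = de xor 20 = fe
byte 4: (c5 xor 18) xor 66 = dd xor 66 = bb
byte 5: (8f xor d9) xor 6c = 56 xor 6c = 3a
byte 6: (ec xor ce) xor 61 = 22 xor 61 = 43
byte 7: (f5 xor 5d) xor 67 = a8 xor 67 = cf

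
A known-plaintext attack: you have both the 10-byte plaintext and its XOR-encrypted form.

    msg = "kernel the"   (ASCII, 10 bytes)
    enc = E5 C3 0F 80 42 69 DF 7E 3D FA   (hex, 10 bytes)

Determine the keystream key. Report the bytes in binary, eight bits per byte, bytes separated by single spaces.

Since enc = msg ⊕ key, XORing both sides with msg gives key = msg ⊕ enc.
byte 0: 107 XOR 229 = 142
byte 1: 101 XOR 195 = 166
byte 2: 114 XOR  15 = 125
byte 3: 110 XOR 128 = 238
byte 4: 101 XOR  66 =  39
byte 5: 108 XOR 105 =   5
byte 6:  32 XOR 223 = 255
byte 7: 116 XOR 126 =  10
byte 8: 104 XOR  61 =  85
byte 9: 101 XOR 250 = 159

10001110 10100110 01111101 11101110 00100111 00000101 11111111 00001010 01010101 10011111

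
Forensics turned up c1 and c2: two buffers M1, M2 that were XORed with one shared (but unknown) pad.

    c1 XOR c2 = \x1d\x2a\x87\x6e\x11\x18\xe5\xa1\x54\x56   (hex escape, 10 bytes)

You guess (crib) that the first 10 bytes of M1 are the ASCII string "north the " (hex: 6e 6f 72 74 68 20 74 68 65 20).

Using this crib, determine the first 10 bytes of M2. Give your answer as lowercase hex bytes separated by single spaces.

Since c1 ⊕ c2 = M1 ⊕ M2, XORing with the guessed M1 bytes yields the corresponding M2 bytes: M2 = (c1 ⊕ c2) ⊕ M1.
 29 ⊕ 110 = 115
 42 ⊕ 111 =  69
135 ⊕ 114 = 245
110 ⊕ 116 =  26
 17 ⊕ 104 = 121
 24 ⊕  32 =  56
229 ⊕ 116 = 145
161 ⊕ 104 = 201
 84 ⊕ 101 =  49
 86 ⊕  32 = 118

73 45 f5 1a 79 38 91 c9 31 76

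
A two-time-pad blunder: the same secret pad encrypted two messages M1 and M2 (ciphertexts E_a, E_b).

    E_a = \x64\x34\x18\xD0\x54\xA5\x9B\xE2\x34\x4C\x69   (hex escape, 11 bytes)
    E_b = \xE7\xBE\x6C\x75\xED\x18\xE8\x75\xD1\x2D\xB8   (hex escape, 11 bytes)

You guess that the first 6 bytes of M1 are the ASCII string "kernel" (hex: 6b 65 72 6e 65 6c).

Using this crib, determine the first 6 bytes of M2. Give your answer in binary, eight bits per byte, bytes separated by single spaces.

11101000 11101111 00000110 11001011 11011100 11010001

First, E_a ⊕ E_b = (M1 ⊕ K) ⊕ (M2 ⊕ K) = M1 ⊕ M2, so the key drops out. Then M2 = (M1 ⊕ M2) ⊕ M1 over the first 6 bytes.
byte 0: (64 ^ e7) ^ 6b = 83 ^ 6b = e8
byte 1: (34 ^ be) ^ 65 = 8a ^ 65 = ef
byte 2: (18 ^ 6c) ^ 72 = 74 ^ 72 = 06
byte 3: (d0 ^ 75) ^ 6e = a5 ^ 6e = cb
byte 4: (54 ^ ed) ^ 65 = b9 ^ 65 = dc
byte 5: (a5 ^ 18) ^ 6c = bd ^ 6c = d1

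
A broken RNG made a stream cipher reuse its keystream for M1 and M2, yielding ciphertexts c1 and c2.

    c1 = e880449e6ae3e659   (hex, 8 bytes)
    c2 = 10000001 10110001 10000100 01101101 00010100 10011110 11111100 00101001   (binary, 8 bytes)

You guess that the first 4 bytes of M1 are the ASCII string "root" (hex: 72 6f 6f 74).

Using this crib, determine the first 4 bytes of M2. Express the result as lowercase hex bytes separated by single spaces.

First, c1 ⊕ c2 = (M1 ⊕ K) ⊕ (M2 ⊕ K) = M1 ⊕ M2, so the key drops out. Then M2 = (M1 ⊕ M2) ⊕ M1 over the first 4 bytes.
byte 0: (e8 XOR 81) XOR 72 = 69 XOR 72 = 1b
byte 1: (80 XOR b1) XOR 6f = 31 XOR 6f = 5e
byte 2: (44 XOR 84) XOR 6f = c0 XOR 6f = af
byte 3: (9e XOR 6d) XOR 74 = f3 XOR 74 = 87

1b 5e af 87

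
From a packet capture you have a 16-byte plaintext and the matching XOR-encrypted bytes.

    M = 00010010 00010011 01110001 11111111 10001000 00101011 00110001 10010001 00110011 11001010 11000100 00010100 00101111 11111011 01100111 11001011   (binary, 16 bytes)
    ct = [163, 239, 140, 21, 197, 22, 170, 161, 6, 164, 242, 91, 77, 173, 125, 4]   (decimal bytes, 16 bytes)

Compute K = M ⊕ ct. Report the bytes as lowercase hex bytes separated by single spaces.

b1 fc fd ea 4d 3d 9b 30 35 6e 36 4f 62 56 1a cf

Since ct = M ⊕ K, XORing both sides with M gives K = M ⊕ ct.
12 ⊕ a3 = b1
13 ⊕ ef = fc
71 ⊕ 8c = fd
ff ⊕ 15 = ea
88 ⊕ c5 = 4d
2b ⊕ 16 = 3d
31 ⊕ aa = 9b
91 ⊕ a1 = 30
33 ⊕ 06 = 35
ca ⊕ a4 = 6e
c4 ⊕ f2 = 36
14 ⊕ 5b = 4f
2f ⊕ 4d = 62
fb ⊕ ad = 56
67 ⊕ 7d = 1a
cb ⊕ 04 = cf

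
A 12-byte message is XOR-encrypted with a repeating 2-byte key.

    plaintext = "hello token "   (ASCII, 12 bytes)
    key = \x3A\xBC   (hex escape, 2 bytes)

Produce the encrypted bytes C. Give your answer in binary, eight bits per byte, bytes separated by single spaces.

The 2-byte key repeats, so the effective keystream is 3a bc 3a bc 3a bc 3a bc 3a bc 3a bc.
byte 0: 01101000 ^ 00111010 = 01010010
byte 1: 01100101 ^ 10111100 = 11011001
byte 2: 01101100 ^ 00111010 = 01010110
byte 3: 01101100 ^ 10111100 = 11010000
byte 4: 01101111 ^ 00111010 = 01010101
byte 5: 00100000 ^ 10111100 = 10011100
byte 6: 01110100 ^ 00111010 = 01001110
byte 7: 01101111 ^ 10111100 = 11010011
byte 8: 01101011 ^ 00111010 = 01010001
byte 9: 01100101 ^ 10111100 = 11011001
byte 10: 01101110 ^ 00111010 = 01010100
byte 11: 00100000 ^ 10111100 = 10011100

01010010 11011001 01010110 11010000 01010101 10011100 01001110 11010011 01010001 11011001 01010100 10011100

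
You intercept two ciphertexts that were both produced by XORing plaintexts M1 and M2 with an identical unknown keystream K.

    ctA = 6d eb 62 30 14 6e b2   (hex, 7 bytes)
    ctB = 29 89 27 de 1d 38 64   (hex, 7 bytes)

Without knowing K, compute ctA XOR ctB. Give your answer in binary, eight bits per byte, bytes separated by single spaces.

01000100 01100010 01000101 11101110 00001001 01010110 11010110

ctA ⊕ ctB = (M1 ⊕ K) ⊕ (M2 ⊕ K) = M1 ⊕ M2 — the shared key cancels under XOR.
6d XOR 29 = 44
eb XOR 89 = 62
62 XOR 27 = 45
30 XOR de = ee
14 XOR 1d = 09
6e XOR 38 = 56
b2 XOR 64 = d6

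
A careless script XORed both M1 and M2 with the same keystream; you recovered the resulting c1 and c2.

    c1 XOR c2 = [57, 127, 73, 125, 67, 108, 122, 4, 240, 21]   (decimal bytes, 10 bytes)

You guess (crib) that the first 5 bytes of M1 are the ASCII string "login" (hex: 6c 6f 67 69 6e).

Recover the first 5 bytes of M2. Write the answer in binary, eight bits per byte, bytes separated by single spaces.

01010101 00010000 00101110 00010100 00101101

Since c1 ⊕ c2 = M1 ⊕ M2, XORing with the guessed M1 bytes yields the corresponding M2 bytes: M2 = (c1 ⊕ c2) ⊕ M1.
 57 xor 108 =  85
127 xor 111 =  16
 73 xor 103 =  46
125 xor 105 =  20
 67 xor 110 =  45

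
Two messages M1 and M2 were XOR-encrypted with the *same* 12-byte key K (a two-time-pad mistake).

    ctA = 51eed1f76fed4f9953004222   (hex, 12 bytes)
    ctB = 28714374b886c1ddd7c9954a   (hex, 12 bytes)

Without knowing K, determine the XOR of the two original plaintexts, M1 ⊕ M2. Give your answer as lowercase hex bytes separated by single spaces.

79 9f 92 83 d7 6b 8e 44 84 c9 d7 68

ctA ⊕ ctB = (M1 ⊕ K) ⊕ (M2 ⊕ K) = M1 ⊕ M2 — the shared key cancels under XOR.
 81 ^  40 = 121
238 ^ 113 = 159
209 ^  67 = 146
247 ^ 116 = 131
111 ^ 184 = 215
237 ^ 134 = 107
 79 ^ 193 = 142
153 ^ 221 =  68
 83 ^ 215 = 132
  0 ^ 201 = 201
 66 ^ 149 = 215
 34 ^  74 = 104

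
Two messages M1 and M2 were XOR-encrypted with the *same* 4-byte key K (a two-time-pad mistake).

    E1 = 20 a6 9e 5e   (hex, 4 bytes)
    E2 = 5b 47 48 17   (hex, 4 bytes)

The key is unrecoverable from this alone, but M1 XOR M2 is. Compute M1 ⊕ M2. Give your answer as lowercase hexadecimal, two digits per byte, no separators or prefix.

E1 ⊕ E2 = (M1 ⊕ K) ⊕ (M2 ⊕ K) = M1 ⊕ M2 — the shared key cancels under XOR.
20 xor 5b = 7b
a6 xor 47 = e1
9e xor 48 = d6
5e xor 17 = 49

7be1d649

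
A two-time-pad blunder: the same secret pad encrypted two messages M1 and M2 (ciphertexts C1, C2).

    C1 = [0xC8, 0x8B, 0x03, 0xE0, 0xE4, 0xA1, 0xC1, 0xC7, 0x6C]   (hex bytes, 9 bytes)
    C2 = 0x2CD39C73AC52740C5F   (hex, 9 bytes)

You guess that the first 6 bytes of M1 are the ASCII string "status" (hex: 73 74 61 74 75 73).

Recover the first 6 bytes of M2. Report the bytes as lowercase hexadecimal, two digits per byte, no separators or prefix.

972cfee73d80

First, C1 ⊕ C2 = (M1 ⊕ K) ⊕ (M2 ⊕ K) = M1 ⊕ M2, so the key drops out. Then M2 = (M1 ⊕ M2) ⊕ M1 over the first 6 bytes.
byte 0: (c8 ^ 2c) ^ 73 = e4 ^ 73 = 97
byte 1: (8b ^ d3) ^ 74 = 58 ^ 74 = 2c
byte 2: (03 ^ 9c) ^ 61 = 9f ^ 61 = fe
byte 3: (e0 ^ 73) ^ 74 = 93 ^ 74 = e7
byte 4: (e4 ^ ac) ^ 75 = 48 ^ 75 = 3d
byte 5: (a1 ^ 52) ^ 73 = f3 ^ 73 = 80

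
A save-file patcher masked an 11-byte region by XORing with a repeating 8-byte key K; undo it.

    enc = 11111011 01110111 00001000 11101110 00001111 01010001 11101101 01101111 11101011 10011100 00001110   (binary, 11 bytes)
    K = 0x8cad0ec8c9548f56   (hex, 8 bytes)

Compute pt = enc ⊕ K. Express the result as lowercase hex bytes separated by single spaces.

The 8-byte key repeats, so the effective keystream is 8c ad 0e c8 c9 54 8f 56 8c ad 0e.
byte 0: fb ^ 8c = 77
byte 1: 77 ^ ad = da
byte 2: 08 ^ 0e = 06
byte 3: ee ^ c8 = 26
byte 4: 0f ^ c9 = c6
byte 5: 51 ^ 54 = 05
byte 6: ed ^ 8f = 62
byte 7: 6f ^ 56 = 39
byte 8: eb ^ 8c = 67
byte 9: 9c ^ ad = 31
byte 10: 0e ^ 0e = 00

77 da 06 26 c6 05 62 39 67 31 00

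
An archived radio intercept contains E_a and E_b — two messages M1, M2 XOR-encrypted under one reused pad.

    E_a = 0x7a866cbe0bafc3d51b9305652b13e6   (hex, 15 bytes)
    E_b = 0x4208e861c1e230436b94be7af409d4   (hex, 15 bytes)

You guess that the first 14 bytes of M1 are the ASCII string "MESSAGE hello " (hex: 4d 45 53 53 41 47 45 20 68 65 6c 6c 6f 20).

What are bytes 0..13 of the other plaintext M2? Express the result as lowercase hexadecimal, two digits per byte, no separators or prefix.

First, E_a ⊕ E_b = (M1 ⊕ K) ⊕ (M2 ⊕ K) = M1 ⊕ M2, so the key drops out. Then M2 = (M1 ⊕ M2) ⊕ M1 over the first 14 bytes.
byte 0: (7a ⊕ 42) ⊕ 4d = 38 ⊕ 4d = 75
byte 1: (86 ⊕ 08) ⊕ 45 = 8e ⊕ 45 = cb
byte 2: (6c ⊕ e8) ⊕ 53 = 84 ⊕ 53 = d7
byte 3: (be ⊕ 61) ⊕ 53 = df ⊕ 53 = 8c
byte 4: (0b ⊕ c1) ⊕ 41 = ca ⊕ 41 = 8b
byte 5: (af ⊕ e2) ⊕ 47 = 4d ⊕ 47 = 0a
byte 6: (c3 ⊕ 30) ⊕ 45 = f3 ⊕ 45 = b6
byte 7: (d5 ⊕ 43) ⊕ 20 = 96 ⊕ 20 = b6
byte 8: (1b ⊕ 6b) ⊕ 68 = 70 ⊕ 68 = 18
byte 9: (93 ⊕ 94) ⊕ 65 = 07 ⊕ 65 = 62
byte 10: (05 ⊕ be) ⊕ 6c = bb ⊕ 6c = d7
byte 11: (65 ⊕ 7a) ⊕ 6c = 1f ⊕ 6c = 73
byte 12: (2b ⊕ f4) ⊕ 6f = df ⊕ 6f = b0
byte 13: (13 ⊕ 09) ⊕ 20 = 1a ⊕ 20 = 3a

75cbd78c8b0ab6b61862d773b03a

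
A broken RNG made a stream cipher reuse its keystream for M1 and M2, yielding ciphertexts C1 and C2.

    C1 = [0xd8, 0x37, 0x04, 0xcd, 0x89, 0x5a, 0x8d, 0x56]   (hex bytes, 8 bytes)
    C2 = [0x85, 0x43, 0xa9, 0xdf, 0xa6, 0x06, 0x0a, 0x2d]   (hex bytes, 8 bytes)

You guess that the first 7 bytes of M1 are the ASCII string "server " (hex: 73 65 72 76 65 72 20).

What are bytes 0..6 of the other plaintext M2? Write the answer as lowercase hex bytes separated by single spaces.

2e 11 df 64 4a 2e a7

First, C1 ⊕ C2 = (M1 ⊕ K) ⊕ (M2 ⊕ K) = M1 ⊕ M2, so the key drops out. Then M2 = (M1 ⊕ M2) ⊕ M1 over the first 7 bytes.
byte 0: (d8 XOR 85) XOR 73 = 5d XOR 73 = 2e
byte 1: (37 XOR 43) XOR 65 = 74 XOR 65 = 11
byte 2: (04 XOR a9) XOR 72 = ad XOR 72 = df
byte 3: (cd XOR df) XOR 76 = 12 XOR 76 = 64
byte 4: (89 XOR a6) XOR 65 = 2f XOR 65 = 4a
byte 5: (5a XOR 06) XOR 72 = 5c XOR 72 = 2e
byte 6: (8d XOR 0a) XOR 20 = 87 XOR 20 = a7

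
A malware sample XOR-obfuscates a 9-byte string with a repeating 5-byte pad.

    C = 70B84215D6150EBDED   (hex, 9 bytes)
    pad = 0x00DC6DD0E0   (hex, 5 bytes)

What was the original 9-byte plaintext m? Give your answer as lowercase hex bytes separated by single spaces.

70 64 2f c5 36 15 d2 d0 3d

The 5-byte key repeats, so the effective keystream is 00 dc 6d d0 e0 00 dc 6d d0.
byte 0: 70 XOR 00 = 70
byte 1: b8 XOR dc = 64
byte 2: 42 XOR 6d = 2f
byte 3: 15 XOR d0 = c5
byte 4: d6 XOR e0 = 36
byte 5: 15 XOR 00 = 15
byte 6: 0e XOR dc = d2
byte 7: bd XOR 6d = d0
byte 8: ed XOR d0 = 3d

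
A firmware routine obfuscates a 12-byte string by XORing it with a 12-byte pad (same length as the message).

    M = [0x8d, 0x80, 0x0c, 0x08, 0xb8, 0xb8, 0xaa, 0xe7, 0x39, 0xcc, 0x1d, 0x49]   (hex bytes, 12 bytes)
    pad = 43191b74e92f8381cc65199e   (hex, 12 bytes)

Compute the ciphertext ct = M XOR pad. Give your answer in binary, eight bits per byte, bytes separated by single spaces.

11001110 10011001 00010111 01111100 01010001 10010111 00101001 01100110 11110101 10101001 00000100 11010111

XOR is its own inverse, so applying the key byte-wise gives the result directly.
141 XOR  67 = 206
128 XOR  25 = 153
 12 XOR  27 =  23
  8 XOR 116 = 124
184 XOR 233 =  81
184 XOR  47 = 151
170 XOR 131 =  41
231 XOR 129 = 102
 57 XOR 204 = 245
204 XOR 101 = 169
 29 XOR  25 =   4
 73 XOR 158 = 215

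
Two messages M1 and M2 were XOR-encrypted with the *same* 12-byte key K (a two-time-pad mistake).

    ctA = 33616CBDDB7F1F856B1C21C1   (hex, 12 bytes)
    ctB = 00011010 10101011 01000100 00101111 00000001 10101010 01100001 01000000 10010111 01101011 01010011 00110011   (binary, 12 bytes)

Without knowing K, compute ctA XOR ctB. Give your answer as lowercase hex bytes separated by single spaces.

29 ca 28 92 da d5 7e c5 fc 77 72 f2

ctA ⊕ ctB = (M1 ⊕ K) ⊕ (M2 ⊕ K) = M1 ⊕ M2 — the shared key cancels under XOR.
33 XOR 1a = 29
61 XOR ab = ca
6c XOR 44 = 28
bd XOR 2f = 92
db XOR 01 = da
7f XOR aa = d5
1f XOR 61 = 7e
85 XOR 40 = c5
6b XOR 97 = fc
1c XOR 6b = 77
21 XOR 53 = 72
c1 XOR 33 = f2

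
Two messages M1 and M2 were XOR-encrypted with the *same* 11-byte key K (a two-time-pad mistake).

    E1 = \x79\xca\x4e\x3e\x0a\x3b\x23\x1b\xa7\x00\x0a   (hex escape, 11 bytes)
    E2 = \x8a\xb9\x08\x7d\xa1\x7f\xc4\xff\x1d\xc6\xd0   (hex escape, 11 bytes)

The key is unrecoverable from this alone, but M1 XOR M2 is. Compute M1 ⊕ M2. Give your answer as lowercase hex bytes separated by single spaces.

E1 ⊕ E2 = (M1 ⊕ K) ⊕ (M2 ⊕ K) = M1 ⊕ M2 — the shared key cancels under XOR.
79 ^ 8a = f3
ca ^ b9 = 73
4e ^ 08 = 46
3e ^ 7d = 43
0a ^ a1 = ab
3b ^ 7f = 44
23 ^ c4 = e7
1b ^ ff = e4
a7 ^ 1d = ba
00 ^ c6 = c6
0a ^ d0 = da

f3 73 46 43 ab 44 e7 e4 ba c6 da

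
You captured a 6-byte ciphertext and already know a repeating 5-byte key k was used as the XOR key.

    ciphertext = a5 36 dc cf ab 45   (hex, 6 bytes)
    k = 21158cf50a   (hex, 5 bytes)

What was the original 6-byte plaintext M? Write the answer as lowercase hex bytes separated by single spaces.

The 5-byte key repeats, so the effective keystream is 21 15 8c f5 0a 21.
byte 0: a5 XOR 21 = 84
byte 1: 36 XOR 15 = 23
byte 2: dc XOR 8c = 50
byte 3: cf XOR f5 = 3a
byte 4: ab XOR 0a = a1
byte 5: 45 XOR 21 = 64

84 23 50 3a a1 64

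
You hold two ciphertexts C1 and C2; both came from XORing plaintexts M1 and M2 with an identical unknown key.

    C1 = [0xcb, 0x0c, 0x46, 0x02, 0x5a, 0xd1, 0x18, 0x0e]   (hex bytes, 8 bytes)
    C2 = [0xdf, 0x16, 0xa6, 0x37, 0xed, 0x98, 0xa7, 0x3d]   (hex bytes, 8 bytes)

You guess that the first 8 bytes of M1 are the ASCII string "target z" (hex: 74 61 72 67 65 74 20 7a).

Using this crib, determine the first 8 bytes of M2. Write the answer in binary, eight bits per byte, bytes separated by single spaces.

First, C1 ⊕ C2 = (M1 ⊕ K) ⊕ (M2 ⊕ K) = M1 ⊕ M2, so the key drops out. Then M2 = (M1 ⊕ M2) ⊕ M1 over the first 8 bytes.
byte 0: (cb ⊕ df) ⊕ 74 = 14 ⊕ 74 = 60
byte 1: (0c ⊕ 16) ⊕ 61 = 1a ⊕ 61 = 7b
byte 2: (46 ⊕ a6) ⊕ 72 = e0 ⊕ 72 = 92
byte 3: (02 ⊕ 37) ⊕ 67 = 35 ⊕ 67 = 52
byte 4: (5a ⊕ ed) ⊕ 65 = b7 ⊕ 65 = d2
byte 5: (d1 ⊕ 98) ⊕ 74 = 49 ⊕ 74 = 3d
byte 6: (18 ⊕ a7) ⊕ 20 = bf ⊕ 20 = 9f
byte 7: (0e ⊕ 3d) ⊕ 7a = 33 ⊕ 7a = 49

01100000 01111011 10010010 01010010 11010010 00111101 10011111 01001001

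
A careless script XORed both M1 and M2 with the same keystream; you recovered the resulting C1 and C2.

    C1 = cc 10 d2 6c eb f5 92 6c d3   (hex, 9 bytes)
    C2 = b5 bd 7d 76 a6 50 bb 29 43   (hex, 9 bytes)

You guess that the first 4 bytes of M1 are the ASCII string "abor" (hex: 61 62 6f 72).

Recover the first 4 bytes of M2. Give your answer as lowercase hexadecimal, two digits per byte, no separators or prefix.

First, C1 ⊕ C2 = (M1 ⊕ K) ⊕ (M2 ⊕ K) = M1 ⊕ M2, so the key drops out. Then M2 = (M1 ⊕ M2) ⊕ M1 over the first 4 bytes.
byte 0: (cc ^ b5) ^ 61 = 79 ^ 61 = 18
byte 1: (10 ^ bd) ^ 62 = ad ^ 62 = cf
byte 2: (d2 ^ 7d) ^ 6f = af ^ 6f = c0
byte 3: (6c ^ 76) ^ 72 = 1a ^ 72 = 68

18cfc068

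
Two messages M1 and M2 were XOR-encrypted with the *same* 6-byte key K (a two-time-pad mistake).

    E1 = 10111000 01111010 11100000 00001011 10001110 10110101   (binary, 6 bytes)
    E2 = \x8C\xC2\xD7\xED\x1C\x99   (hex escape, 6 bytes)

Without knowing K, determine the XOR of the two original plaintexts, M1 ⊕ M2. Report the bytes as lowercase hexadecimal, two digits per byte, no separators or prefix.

E1 ⊕ E2 = (M1 ⊕ K) ⊕ (M2 ⊕ K) = M1 ⊕ M2 — the shared key cancels under XOR.
b8 ⊕ 8c = 34
7a ⊕ c2 = b8
e0 ⊕ d7 = 37
0b ⊕ ed = e6
8e ⊕ 1c = 92
b5 ⊕ 99 = 2c

34b837e6922c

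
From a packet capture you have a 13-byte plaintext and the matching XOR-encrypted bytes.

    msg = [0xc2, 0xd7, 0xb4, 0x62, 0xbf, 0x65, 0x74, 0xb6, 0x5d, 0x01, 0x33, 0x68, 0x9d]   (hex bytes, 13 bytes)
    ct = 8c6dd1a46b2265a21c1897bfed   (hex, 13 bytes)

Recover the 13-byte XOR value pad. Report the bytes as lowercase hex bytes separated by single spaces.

Since ct = msg ⊕ pad, XORing both sides with msg gives pad = msg ⊕ ct.
byte 0: c2 ^ 8c = 4e
byte 1: d7 ^ 6d = ba
byte 2: b4 ^ d1 = 65
byte 3: 62 ^ a4 = c6
byte 4: bf ^ 6b = d4
byte 5: 65 ^ 22 = 47
byte 6: 74 ^ 65 = 11
byte 7: b6 ^ a2 = 14
byte 8: 5d ^ 1c = 41
byte 9: 01 ^ 18 = 19
byte 10: 33 ^ 97 = a4
byte 11: 68 ^ bf = d7
byte 12: 9d ^ ed = 70

4e ba 65 c6 d4 47 11 14 41 19 a4 d7 70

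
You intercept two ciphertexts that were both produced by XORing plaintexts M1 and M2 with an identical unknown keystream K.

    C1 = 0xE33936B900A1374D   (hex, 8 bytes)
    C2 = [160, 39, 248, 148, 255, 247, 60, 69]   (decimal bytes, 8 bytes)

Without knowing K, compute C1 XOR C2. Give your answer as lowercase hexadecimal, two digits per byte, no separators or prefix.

C1 ⊕ C2 = (M1 ⊕ K) ⊕ (M2 ⊕ K) = M1 ⊕ M2 — the shared key cancels under XOR.
227 ^ 160 =  67
 57 ^  39 =  30
 54 ^ 248 = 206
185 ^ 148 =  45
  0 ^ 255 = 255
161 ^ 247 =  86
 55 ^  60 =  11
 77 ^  69 =   8

431ece2dff560b08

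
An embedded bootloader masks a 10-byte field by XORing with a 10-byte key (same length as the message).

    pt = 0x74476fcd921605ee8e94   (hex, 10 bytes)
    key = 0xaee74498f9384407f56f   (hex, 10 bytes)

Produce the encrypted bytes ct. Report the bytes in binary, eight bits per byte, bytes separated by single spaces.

11011010 10100000 00101011 01010101 01101011 00101110 01000001 11101001 01111011 11111011

XOR is its own inverse, so applying the key byte-wise gives the result directly.
74 ⊕ ae = da
47 ⊕ e7 = a0
6f ⊕ 44 = 2b
cd ⊕ 98 = 55
92 ⊕ f9 = 6b
16 ⊕ 38 = 2e
05 ⊕ 44 = 41
ee ⊕ 07 = e9
8e ⊕ f5 = 7b
94 ⊕ 6f = fb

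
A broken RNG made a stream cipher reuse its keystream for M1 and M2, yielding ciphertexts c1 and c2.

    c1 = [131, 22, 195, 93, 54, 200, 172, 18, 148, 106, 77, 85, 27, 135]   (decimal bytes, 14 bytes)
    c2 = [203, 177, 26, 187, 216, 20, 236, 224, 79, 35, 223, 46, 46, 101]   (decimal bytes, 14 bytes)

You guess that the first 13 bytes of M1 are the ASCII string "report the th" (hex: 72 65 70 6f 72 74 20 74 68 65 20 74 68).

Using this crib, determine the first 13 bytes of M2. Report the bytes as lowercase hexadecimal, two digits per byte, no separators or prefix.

3ac2a9899ca86086b32cb20f5d

First, c1 ⊕ c2 = (M1 ⊕ K) ⊕ (M2 ⊕ K) = M1 ⊕ M2, so the key drops out. Then M2 = (M1 ⊕ M2) ⊕ M1 over the first 13 bytes.
byte 0: (83 XOR cb) XOR 72 = 48 XOR 72 = 3a
byte 1: (16 XOR b1) XOR 65 = a7 XOR 65 = c2
byte 2: (c3 XOR 1a) XOR 70 = d9 XOR 70 = a9
byte 3: (5d XOR bb) XOR 6f = e6 XOR 6f = 89
byte 4: (36 XOR d8) XOR 72 = ee XOR 72 = 9c
byte 5: (c8 XOR 14) XOR 74 = dc XOR 74 = a8
byte 6: (ac XOR ec) XOR 20 = 40 XOR 20 = 60
byte 7: (12 XOR e0) XOR 74 = f2 XOR 74 = 86
byte 8: (94 XOR 4f) XOR 68 = db XOR 68 = b3
byte 9: (6a XOR 23) XOR 65 = 49 XOR 65 = 2c
byte 10: (4d XOR df) XOR 20 = 92 XOR 20 = b2
byte 11: (55 XOR 2e) XOR 74 = 7b XOR 74 = 0f
byte 12: (1b XOR 2e) XOR 68 = 35 XOR 68 = 5d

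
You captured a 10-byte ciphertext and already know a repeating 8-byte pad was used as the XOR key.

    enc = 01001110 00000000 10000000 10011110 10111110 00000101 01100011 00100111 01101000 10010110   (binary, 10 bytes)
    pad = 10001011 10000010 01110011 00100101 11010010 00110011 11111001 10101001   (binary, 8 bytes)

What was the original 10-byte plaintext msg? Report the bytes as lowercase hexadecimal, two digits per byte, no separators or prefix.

c582f3bb6c369a8ee314

The 8-byte key repeats, so the effective keystream is 8b 82 73 25 d2 33 f9 a9 8b 82.
byte 0: 01001110 xor 10001011 = 11000101
byte 1: 00000000 xor 10000010 = 10000010
byte 2: 10000000 xor 01110011 = 11110011
byte 3: 10011110 xor 00100101 = 10111011
byte 4: 10111110 xor 11010010 = 01101100
byte 5: 00000101 xor 00110011 = 00110110
byte 6: 01100011 xor 11111001 = 10011010
byte 7: 00100111 xor 10101001 = 10001110
byte 8: 01101000 xor 10001011 = 11100011
byte 9: 10010110 xor 10000010 = 00010100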